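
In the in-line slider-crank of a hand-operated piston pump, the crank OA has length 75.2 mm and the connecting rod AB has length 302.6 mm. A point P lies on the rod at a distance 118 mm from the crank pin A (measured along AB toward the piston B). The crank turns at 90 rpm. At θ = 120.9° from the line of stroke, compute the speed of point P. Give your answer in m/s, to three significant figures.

ω = 9.425 rad/s.  Crank-pin speed |V_A| = rω = 0.70874 m/s, perpendicular to OA.
Rod angle: sinφ = −(r/L) sinθ ⇒ φ = -12.312°; ω_rod = −rω cosθ/√(L²−r²sin²θ) = +1.2311 rad/s.
V_P = V_A + ω_rod × AP, with AP = 0.118 m along the rod.
Components: V_Px = −rω sinθ − a·ω_rod·sinφ = -0.57717 m/s;  V_Py = rω cosθ + a·ω_rod·cosφ = -0.22204 m/s.
|V_P| = √(V_Px² + V_Py²) = 0.61841 m/s.

0.618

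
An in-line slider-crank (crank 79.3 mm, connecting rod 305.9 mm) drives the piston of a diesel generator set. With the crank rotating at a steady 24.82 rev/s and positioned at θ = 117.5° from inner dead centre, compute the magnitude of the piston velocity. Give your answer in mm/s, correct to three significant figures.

9620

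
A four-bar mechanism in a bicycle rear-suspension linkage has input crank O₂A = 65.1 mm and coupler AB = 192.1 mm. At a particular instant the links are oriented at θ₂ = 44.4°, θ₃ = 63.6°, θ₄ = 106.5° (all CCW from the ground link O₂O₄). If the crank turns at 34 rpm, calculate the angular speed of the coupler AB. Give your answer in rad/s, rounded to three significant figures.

1.57

ω₂ = 3.56 rad/s (from 34 rpm).
Differentiating the loop-closure r₂e^{iθ₂}+r₃e^{iθ₃}=r₁+r₄e^{iθ₄} gives r₂ω₂e^{iθ₂}+r₃ω₃e^{iθ₃}=r₄ω₄e^{iθ₄}.
Eliminating the other unknown: ω₃ = r₂ω₂ sin(θ₄−θ₂) / [r₃ sin(θ₃−θ₄)].
Numerator sine = +0.88377; denominator sine = -0.68072.
Result = 0.0651·3.56·(+0.88377) / (0.1921·(-0.68072)) = -1.5665 rad/s; magnitude 1.5665 rad/s.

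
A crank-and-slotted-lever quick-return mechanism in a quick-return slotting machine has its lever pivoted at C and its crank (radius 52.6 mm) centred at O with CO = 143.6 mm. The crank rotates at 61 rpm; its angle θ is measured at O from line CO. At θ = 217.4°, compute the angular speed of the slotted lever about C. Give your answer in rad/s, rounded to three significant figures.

ω = 6.388 rad/s (from 61 rpm).
Crank pin A relative to C: A = (d + r cosθ, r sinθ); lever angle φ = atan2(r sinθ, d + r cosθ).
Differentiating tanφ: φ̇ = rω(d cosθ + r)/(d² + r² + 2dr cosθ).
d² + r² + 2dr cosθ = |CA|² = 0.0113867 m²;  d cosθ + r = -0.061478 m.
|ω_lever| = |0.0526·6.388·-0.061478| / 0.0113867 = 1.8141 rad/s.

1.81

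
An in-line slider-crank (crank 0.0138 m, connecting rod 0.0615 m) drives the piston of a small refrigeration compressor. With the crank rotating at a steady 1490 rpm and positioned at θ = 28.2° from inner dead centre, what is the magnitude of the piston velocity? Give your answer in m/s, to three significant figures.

ω = 2π·1490/60 = 156 rad/s
For an in-line slider-crank, x = r cosθ + √(L² − r² sin²θ), so v = −rω sinθ·[1 + r cosθ/√(L² − r² sin²θ)].
With r = 0.0138 m, L = 0.0615 m, θ = 28.2°: √(L² − r² sin²θ) = 0.061153 m.
v = −0.0138·156·0.47255·[1 + 0.0138·0.88130/0.061153] = -1.2199 m/s.
|v| = 1.2199 m/s.

1.22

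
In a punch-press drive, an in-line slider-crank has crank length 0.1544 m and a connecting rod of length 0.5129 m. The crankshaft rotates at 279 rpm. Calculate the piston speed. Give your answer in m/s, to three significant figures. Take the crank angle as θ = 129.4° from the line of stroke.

2.80

ω = 2π·279/60 = 29.22 rad/s
For an in-line slider-crank, x = r cosθ + √(L² − r² sin²θ), so v = −rω sinθ·[1 + r cosθ/√(L² − r² sin²θ)].
With r = 0.1544 m, L = 0.5129 m, θ = 129.4°: √(L² − r² sin²θ) = 0.49883 m.
v = −0.1544·29.22·0.77273·[1 + 0.1544·-0.63473/0.49883] = -2.801 m/s.
|v| = 2.801 m/s.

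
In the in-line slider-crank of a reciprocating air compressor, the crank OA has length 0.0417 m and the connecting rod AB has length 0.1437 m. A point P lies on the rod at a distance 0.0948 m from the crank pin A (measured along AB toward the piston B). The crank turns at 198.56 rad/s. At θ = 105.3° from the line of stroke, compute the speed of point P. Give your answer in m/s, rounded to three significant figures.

ω = 198.6 rad/s.  Crank-pin speed |V_A| = rω = 8.28 m/s, perpendicular to OA.
Rod angle: sinφ = −(r/L) sinθ ⇒ φ = -16.254°; ω_rod = −rω cosθ/√(L²−r²sin²θ) = +15.837 rad/s.
V_P = V_A + ω_rod × AP, with AP = 0.0948 m along the rod.
Components: V_Px = −rω sinθ − a·ω_rod·sinφ = -7.5662 m/s;  V_Py = rω cosθ + a·ω_rod·cosφ = -0.74349 m/s.
|V_P| = √(V_Px² + V_Py²) = 7.6027 m/s.

7.60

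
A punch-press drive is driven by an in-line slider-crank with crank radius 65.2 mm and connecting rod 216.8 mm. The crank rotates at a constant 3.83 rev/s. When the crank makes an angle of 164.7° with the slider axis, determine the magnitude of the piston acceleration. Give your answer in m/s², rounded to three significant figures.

26.5

ω = 2π·3.83 = 24.06 rad/s
x(θ) = r cosθ + √(L² − r² sin²θ); with ω constant, a = ω²·d²x/dθ².
d²x/dθ² = −r cosθ − r²(cos2θ)/√u − r⁴ sin²2θ/(4u^{3/2}),  u = L² − r² sin²θ = 0.0467062 m².
Substituting r = 0.0652 m, L = 0.2168 m, θ = 164.7°: d²x/dθ² = +0.045842 m.
a = ω²·d²x/dθ² = (24.06)²·(+0.045842) = +26.547 m/s²;  |a| = 26.547 m/s².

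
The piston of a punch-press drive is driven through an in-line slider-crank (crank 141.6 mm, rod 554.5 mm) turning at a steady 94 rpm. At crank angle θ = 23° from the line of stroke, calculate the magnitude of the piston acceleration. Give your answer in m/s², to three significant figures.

15.1

ω = 2π·94/60 = 9.844 rad/s
x(θ) = r cosθ + √(L² − r² sin²θ); with ω constant, a = ω²·d²x/dθ².
d²x/dθ² = −r cosθ − r²(cos2θ)/√u − r⁴ sin²2θ/(4u^{3/2}),  u = L² − r² sin²θ = 0.304409 m².
Substituting r = 0.1416 m, L = 0.5545 m, θ = 23°: d²x/dθ² = -0.1559 m.
a = ω²·d²x/dθ² = (9.844)²·(-0.1559) = -15.106 m/s²;  |a| = 15.106 m/s².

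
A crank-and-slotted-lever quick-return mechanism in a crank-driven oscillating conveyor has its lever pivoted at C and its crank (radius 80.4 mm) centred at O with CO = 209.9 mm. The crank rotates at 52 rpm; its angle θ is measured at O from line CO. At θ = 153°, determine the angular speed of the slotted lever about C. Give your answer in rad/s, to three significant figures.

ω = 5.445 rad/s (from 52 rpm).
Crank pin A relative to C: A = (d + r cosθ, r sinθ); lever angle φ = atan2(r sinθ, d + r cosθ).
Differentiating tanφ: φ̇ = rω(d cosθ + r)/(d² + r² + 2dr cosθ).
d² + r² + 2dr cosθ = |CA|² = 0.020449 m²;  d cosθ + r = -0.10662 m.
|ω_lever| = |0.0804·5.445·-0.10662| / 0.020449 = 2.2828 rad/s.

2.28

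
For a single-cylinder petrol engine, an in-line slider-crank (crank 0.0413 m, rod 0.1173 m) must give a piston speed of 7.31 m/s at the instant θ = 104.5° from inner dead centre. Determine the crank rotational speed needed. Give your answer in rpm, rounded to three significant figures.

For an in-line slider-crank, |v_piston| = rω|sinθ|·[1 + r cosθ/√(L² − r² sin²θ)].
With r = 0.0413 m, L = 0.1173 m, θ = 104.5°: the bracketed kinematic factor |dx/dθ| = 0.036235 m.
ω = v/|dx/dθ| = 7.31/0.036235 = 201.74 rad/s.
N = 60ω/(2π) = 1926.5 rpm.

1930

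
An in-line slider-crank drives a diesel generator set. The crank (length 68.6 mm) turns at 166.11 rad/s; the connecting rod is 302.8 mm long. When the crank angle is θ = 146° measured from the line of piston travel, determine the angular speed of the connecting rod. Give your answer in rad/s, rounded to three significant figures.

31.5

ω = 166.1 rad/s
The rod makes angle φ with the slider axis where L sinφ = r sinθ; differentiating, L cosφ·φ̇ = r ω cosθ.
L cosφ = √(L² − r² sin²θ) = 0.30036 m.
|ω_rod| = r ω |cosθ| / √(L² − r² sin²θ) = 0.0686·166.1·0.82904/0.30036 = 31.452 rad/s.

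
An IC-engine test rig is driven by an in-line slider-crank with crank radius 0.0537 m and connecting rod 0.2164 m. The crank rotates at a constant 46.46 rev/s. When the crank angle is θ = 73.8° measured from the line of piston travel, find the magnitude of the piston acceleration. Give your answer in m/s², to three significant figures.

ω = 2π·46.5 = 291.9 rad/s
x(θ) = r cosθ + √(L² − r² sin²θ); with ω constant, a = ω²·d²x/dθ².
d²x/dθ² = −r cosθ − r²(cos2θ)/√u − r⁴ sin²2θ/(4u^{3/2}),  u = L² − r² sin²θ = 0.0441697 m².
Substituting r = 0.0537 m, L = 0.2164 m, θ = 73.8°: d²x/dθ² = -0.0034611 m.
a = ω²·d²x/dθ² = (291.9)²·(-0.0034611) = -294.94 m/s²;  |a| = 294.94 m/s².

295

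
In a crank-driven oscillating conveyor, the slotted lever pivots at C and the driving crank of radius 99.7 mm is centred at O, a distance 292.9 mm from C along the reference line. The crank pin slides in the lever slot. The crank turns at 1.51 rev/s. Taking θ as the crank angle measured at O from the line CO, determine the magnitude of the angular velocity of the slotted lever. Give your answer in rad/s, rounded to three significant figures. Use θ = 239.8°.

0.679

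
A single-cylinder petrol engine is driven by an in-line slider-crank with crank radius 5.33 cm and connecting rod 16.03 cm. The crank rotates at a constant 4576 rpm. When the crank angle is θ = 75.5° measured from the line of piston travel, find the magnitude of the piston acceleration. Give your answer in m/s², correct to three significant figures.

664

ω = 2π·4576/60 = 479.2 rad/s
x(θ) = r cosθ + √(L² − r² sin²θ); with ω constant, a = ω²·d²x/dθ².
d²x/dθ² = −r cosθ − r²(cos2θ)/√u − r⁴ sin²2θ/(4u^{3/2}),  u = L² − r² sin²θ = 0.0230333 m².
Substituting r = 0.0533 m, L = 0.1603 m, θ = 75.5°: d²x/dθ² = +0.0028909 m.
a = ω²·d²x/dθ² = (479.2)²·(+0.0028909) = +663.83 m/s²;  |a| = 663.83 m/s².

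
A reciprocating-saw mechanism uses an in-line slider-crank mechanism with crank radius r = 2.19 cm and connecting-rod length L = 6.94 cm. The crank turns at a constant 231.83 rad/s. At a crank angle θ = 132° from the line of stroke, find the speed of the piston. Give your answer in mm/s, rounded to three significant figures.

2950

ω = 231.8 rad/s
For an in-line slider-crank, x = r cosθ + √(L² − r² sin²θ), so v = −rω sinθ·[1 + r cosθ/√(L² − r² sin²θ)].
With r = 0.0219 m, L = 0.0694 m, θ = 132°: √(L² − r² sin²θ) = 0.067465 m.
v = −0.0219·231.8·0.74314·[1 + 0.0219·-0.66913/0.067465] = -2.9535 m/s.
|v| = 2.9535 m/s = 2953.5 mm/s.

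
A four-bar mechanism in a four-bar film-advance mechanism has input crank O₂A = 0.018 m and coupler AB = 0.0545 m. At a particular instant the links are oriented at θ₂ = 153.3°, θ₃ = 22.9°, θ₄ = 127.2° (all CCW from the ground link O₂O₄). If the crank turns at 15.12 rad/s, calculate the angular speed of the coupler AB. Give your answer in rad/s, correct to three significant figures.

2.27

ω₂ = 15.12 rad/s
Differentiating the loop-closure r₂e^{iθ₂}+r₃e^{iθ₃}=r₁+r₄e^{iθ₄} gives r₂ω₂e^{iθ₂}+r₃ω₃e^{iθ₃}=r₄ω₄e^{iθ₄}.
Eliminating the other unknown: ω₃ = r₂ω₂ sin(θ₄−θ₂) / [r₃ sin(θ₃−θ₄)].
Numerator sine = -0.43994; denominator sine = -0.96902.
Result = 0.018·15.12·(-0.43994) / (0.0545·(-0.96902)) = +2.2672 rad/s; magnitude 2.2672 rad/s.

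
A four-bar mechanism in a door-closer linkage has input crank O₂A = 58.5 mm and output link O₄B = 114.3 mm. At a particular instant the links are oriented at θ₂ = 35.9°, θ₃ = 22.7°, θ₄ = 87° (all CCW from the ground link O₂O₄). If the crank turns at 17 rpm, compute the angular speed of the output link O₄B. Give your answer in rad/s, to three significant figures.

0.231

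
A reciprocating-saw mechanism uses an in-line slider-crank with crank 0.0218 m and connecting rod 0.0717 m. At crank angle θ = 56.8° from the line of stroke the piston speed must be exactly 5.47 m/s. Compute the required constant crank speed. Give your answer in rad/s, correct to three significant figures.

For an in-line slider-crank, |v_piston| = rω|sinθ|·[1 + r cosθ/√(L² − r² sin²θ)].
With r = 0.0218 m, L = 0.0717 m, θ = 56.8°: the bracketed kinematic factor |dx/dθ| = 0.021382 m.
ω = v/|dx/dθ| = 5.47/0.021382 = 255.83 rad/s.

256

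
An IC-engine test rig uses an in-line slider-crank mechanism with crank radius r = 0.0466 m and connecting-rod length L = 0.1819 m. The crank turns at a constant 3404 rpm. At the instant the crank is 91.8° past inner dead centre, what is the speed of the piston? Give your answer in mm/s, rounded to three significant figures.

ω = 2π·3404/60 = 356.5 rad/s
For an in-line slider-crank, x = r cosθ + √(L² − r² sin²θ), so v = −rω sinθ·[1 + r cosθ/√(L² − r² sin²θ)].
With r = 0.0466 m, L = 0.1819 m, θ = 91.8°: √(L² − r² sin²θ) = 0.17584 m.
v = −0.0466·356.5·0.99951·[1 + 0.0466·-0.03141/0.17584] = -16.465 m/s.
|v| = 16.465 m/s = 16465 mm/s.

16500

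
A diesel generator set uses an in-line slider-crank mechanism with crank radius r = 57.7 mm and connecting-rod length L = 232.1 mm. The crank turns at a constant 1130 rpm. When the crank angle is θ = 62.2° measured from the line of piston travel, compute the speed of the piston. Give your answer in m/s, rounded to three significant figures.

ω = 2π·1130/60 = 118.3 rad/s
For an in-line slider-crank, x = r cosθ + √(L² − r² sin²θ), so v = −rω sinθ·[1 + r cosθ/√(L² − r² sin²θ)].
With r = 0.0577 m, L = 0.2321 m, θ = 62.2°: √(L² − r² sin²θ) = 0.22642 m.
v = −0.0577·118.3·0.88458·[1 + 0.0577·0.46639/0.22642] = -6.7576 m/s.
|v| = 6.7576 m/s.

6.76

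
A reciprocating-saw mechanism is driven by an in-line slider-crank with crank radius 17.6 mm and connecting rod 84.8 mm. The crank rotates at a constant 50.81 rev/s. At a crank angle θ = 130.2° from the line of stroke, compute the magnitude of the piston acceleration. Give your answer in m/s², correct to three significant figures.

1220

ω = 2π·50.8 = 319.2 rad/s
x(θ) = r cosθ + √(L² − r² sin²θ); with ω constant, a = ω²·d²x/dθ².
d²x/dθ² = −r cosθ − r²(cos2θ)/√u − r⁴ sin²2θ/(4u^{3/2}),  u = L² − r² sin²θ = 0.00701033 m².
Substituting r = 0.0176 m, L = 0.0848 m, θ = 130.2°: d²x/dθ² = +0.011937 m.
a = ω²·d²x/dθ² = (319.2)²·(+0.011937) = +1216.6 m/s²;  |a| = 1216.6 m/s².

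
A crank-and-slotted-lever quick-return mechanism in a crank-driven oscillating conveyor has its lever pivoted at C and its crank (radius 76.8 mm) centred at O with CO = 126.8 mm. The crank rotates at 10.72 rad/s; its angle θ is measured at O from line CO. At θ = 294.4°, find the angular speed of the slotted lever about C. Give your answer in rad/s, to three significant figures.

ω = 10.72 rad/s
Crank pin A relative to C: A = (d + r cosθ, r sinθ); lever angle φ = atan2(r sinθ, d + r cosθ).
Differentiating tanφ: φ̇ = rω(d cosθ + r)/(d² + r² + 2dr cosθ).
d² + r² + 2dr cosθ = |CA|² = 0.0300223 m²;  d cosθ + r = +0.12918 m.
|ω_lever| = |0.0768·10.72·+0.12918| / 0.0300223 = 3.5425 rad/s.

3.54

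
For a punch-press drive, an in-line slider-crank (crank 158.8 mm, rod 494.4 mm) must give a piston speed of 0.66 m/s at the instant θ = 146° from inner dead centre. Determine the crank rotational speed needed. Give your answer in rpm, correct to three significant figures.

For an in-line slider-crank, |v_piston| = rω|sinθ|·[1 + r cosθ/√(L² − r² sin²θ)].
With r = 0.1588 m, L = 0.4944 m, θ = 146°: the bracketed kinematic factor |dx/dθ| = 0.064763 m.
ω = v/|dx/dθ| = 0.66/0.064763 = 10.191 rad/s.
N = 60ω/(2π) = 97.317 rpm.

97.3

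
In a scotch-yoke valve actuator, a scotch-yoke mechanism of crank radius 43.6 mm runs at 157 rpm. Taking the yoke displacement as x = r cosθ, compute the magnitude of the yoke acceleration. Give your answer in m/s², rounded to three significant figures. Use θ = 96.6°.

1.35

ω = 16.44 rad/s (from 157 rpm).
x = r cosθ ⇒ ẍ = −rω² cosθ (ω constant).
|a| = rω²|cosθ| = 0.0436·(16.44)²·|cos 96.6°| = 1.3546 m/s².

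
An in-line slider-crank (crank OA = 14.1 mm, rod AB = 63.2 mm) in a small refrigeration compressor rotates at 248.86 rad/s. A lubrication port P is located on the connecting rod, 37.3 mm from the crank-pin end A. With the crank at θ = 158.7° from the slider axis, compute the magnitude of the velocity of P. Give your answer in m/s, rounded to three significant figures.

ω = 248.9 rad/s.  Crank-pin speed |V_A| = rω = 3.5089 m/s, perpendicular to OA.
Rod angle: sinφ = −(r/L) sinθ ⇒ φ = -4.648°; ω_rod = −rω cosθ/√(L²−r²sin²θ) = +51.899 rad/s.
V_P = V_A + ω_rod × AP, with AP = 0.0373 m along the rod.
Components: V_Px = −rω sinθ − a·ω_rod·sinφ = -1.1177 m/s;  V_Py = rω cosθ + a·ω_rod·cosφ = -1.3398 m/s.
|V_P| = √(V_Px² + V_Py²) = 1.7448 m/s.

1.74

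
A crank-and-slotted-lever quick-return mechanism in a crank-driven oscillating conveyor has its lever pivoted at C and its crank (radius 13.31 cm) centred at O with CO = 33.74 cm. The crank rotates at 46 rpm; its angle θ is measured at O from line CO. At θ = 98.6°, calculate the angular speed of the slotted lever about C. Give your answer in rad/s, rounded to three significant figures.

ω = 4.817 rad/s (from 46 rpm).
Crank pin A relative to C: A = (d + r cosθ, r sinθ); lever angle φ = atan2(r sinθ, d + r cosθ).
Differentiating tanφ: φ̇ = rω(d cosθ + r)/(d² + r² + 2dr cosθ).
d² + r² + 2dr cosθ = |CA|² = 0.118124 m²;  d cosθ + r = +0.082647 m.
|ω_lever| = |0.1331·4.817·+0.082647| / 0.118124 = 0.44859 rad/s.

0.449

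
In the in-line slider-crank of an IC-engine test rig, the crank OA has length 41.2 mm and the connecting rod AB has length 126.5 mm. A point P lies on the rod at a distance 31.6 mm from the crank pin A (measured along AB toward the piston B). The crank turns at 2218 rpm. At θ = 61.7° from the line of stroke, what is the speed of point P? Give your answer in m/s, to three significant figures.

ω = 232.3 rad/s.  Crank-pin speed |V_A| = rω = 9.5695 m/s, perpendicular to OA.
Rod angle: sinφ = −(r/L) sinθ ⇒ φ = -16.664°; ω_rod = −rω cosθ/√(L²−r²sin²θ) = -37.436 rad/s.
V_P = V_A + ω_rod × AP, with AP = 0.0316 m along the rod.
Components: V_Px = −rω sinθ − a·ω_rod·sinφ = -8.7649 m/s;  V_Py = rω cosθ + a·ω_rod·cosφ = +3.4035 m/s.
|V_P| = √(V_Px² + V_Py²) = 9.4025 m/s.

9.40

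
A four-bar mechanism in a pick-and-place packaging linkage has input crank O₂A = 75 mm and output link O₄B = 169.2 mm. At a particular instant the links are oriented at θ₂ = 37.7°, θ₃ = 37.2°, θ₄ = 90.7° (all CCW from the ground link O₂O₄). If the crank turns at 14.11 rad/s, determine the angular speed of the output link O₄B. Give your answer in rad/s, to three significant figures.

ω₂ = 14.11 rad/s
Differentiating the loop-closure r₂e^{iθ₂}+r₃e^{iθ₃}=r₁+r₄e^{iθ₄} gives r₂ω₂e^{iθ₂}+r₃ω₃e^{iθ₃}=r₄ω₄e^{iθ₄}.
Eliminating the other unknown: ω₄ = r₂ω₂ sin(θ₂−θ₃) / [r₄ sin(θ₄−θ₃)].
Numerator sine = +0.00873; denominator sine = +0.80386.
Result = 0.075·14.11·(+0.00873) / (0.1692·(+0.80386)) = +0.067897 rad/s; magnitude 0.067897 rad/s.

0.0679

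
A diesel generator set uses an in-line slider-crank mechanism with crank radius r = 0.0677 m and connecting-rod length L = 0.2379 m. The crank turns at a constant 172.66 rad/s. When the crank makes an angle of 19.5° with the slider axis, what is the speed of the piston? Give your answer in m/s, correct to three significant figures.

ω = 172.7 rad/s
For an in-line slider-crank, x = r cosθ + √(L² − r² sin²θ), so v = −rω sinθ·[1 + r cosθ/√(L² − r² sin²θ)].
With r = 0.0677 m, L = 0.2379 m, θ = 19.5°: √(L² − r² sin²θ) = 0.23682 m.
v = −0.0677·172.7·0.33381·[1 + 0.0677·0.94264/0.23682] = -4.9533 m/s.
|v| = 4.9533 m/s.

4.95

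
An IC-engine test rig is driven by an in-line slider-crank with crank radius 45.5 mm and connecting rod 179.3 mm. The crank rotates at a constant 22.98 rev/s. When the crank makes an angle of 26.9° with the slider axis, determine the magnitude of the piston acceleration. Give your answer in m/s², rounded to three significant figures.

992

ω = 2π·23 = 144.4 rad/s
x(θ) = r cosθ + √(L² − r² sin²θ); with ω constant, a = ω²·d²x/dθ².
d²x/dθ² = −r cosθ − r²(cos2θ)/√u − r⁴ sin²2θ/(4u^{3/2}),  u = L² − r² sin²θ = 0.0317247 m².
Substituting r = 0.0455 m, L = 0.1793 m, θ = 26.9°: d²x/dθ² = -0.047565 m.
a = ω²·d²x/dθ² = (144.4)²·(-0.047565) = -991.62 m/s²;  |a| = 991.62 m/s².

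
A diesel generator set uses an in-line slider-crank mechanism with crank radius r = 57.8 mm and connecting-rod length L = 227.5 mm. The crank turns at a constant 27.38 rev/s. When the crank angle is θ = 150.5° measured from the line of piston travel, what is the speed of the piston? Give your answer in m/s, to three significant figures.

3.81

ω = 2π·27.4 = 172 rad/s
For an in-line slider-crank, x = r cosθ + √(L² − r² sin²θ), so v = −rω sinθ·[1 + r cosθ/√(L² − r² sin²θ)].
With r = 0.0578 m, L = 0.2275 m, θ = 150.5°: √(L² − r² sin²θ) = 0.22571 m.
v = −0.0578·172·0.49242·[1 + 0.0578·-0.87036/0.22571] = -3.8051 m/s.
|v| = 3.8051 m/s.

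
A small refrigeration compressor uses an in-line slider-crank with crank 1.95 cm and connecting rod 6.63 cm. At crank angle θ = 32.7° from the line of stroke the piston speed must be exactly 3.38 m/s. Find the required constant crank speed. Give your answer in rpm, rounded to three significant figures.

For an in-line slider-crank, |v_piston| = rω|sinθ|·[1 + r cosθ/√(L² − r² sin²θ)].
With r = 0.0195 m, L = 0.0663 m, θ = 32.7°: the bracketed kinematic factor |dx/dθ| = 0.013176 m.
ω = v/|dx/dθ| = 3.38/0.013176 = 256.53 rad/s.
N = 60ω/(2π) = 2449.7 rpm.

2450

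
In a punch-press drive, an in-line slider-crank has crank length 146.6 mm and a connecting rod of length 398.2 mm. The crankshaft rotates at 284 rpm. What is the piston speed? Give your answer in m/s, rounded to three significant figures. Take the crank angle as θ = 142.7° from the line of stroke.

1.85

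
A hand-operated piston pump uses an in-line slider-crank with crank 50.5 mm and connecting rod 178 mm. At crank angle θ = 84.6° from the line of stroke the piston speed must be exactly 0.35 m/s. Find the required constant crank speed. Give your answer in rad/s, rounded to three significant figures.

6.77

For an in-line slider-crank, |v_piston| = rω|sinθ|·[1 + r cosθ/√(L² − r² sin²θ)].
With r = 0.0505 m, L = 0.178 m, θ = 84.6°: the bracketed kinematic factor |dx/dθ| = 0.051675 m.
ω = v/|dx/dθ| = 0.35/0.051675 = 6.7731 rad/s.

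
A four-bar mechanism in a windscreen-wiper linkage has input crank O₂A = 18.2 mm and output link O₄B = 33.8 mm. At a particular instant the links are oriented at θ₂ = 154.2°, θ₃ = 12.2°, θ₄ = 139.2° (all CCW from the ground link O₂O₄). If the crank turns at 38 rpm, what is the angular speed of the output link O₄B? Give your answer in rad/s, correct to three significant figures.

1.65

ω₂ = 3.979 rad/s (from 38 rpm).
Differentiating the loop-closure r₂e^{iθ₂}+r₃e^{iθ₃}=r₁+r₄e^{iθ₄} gives r₂ω₂e^{iθ₂}+r₃ω₃e^{iθ₃}=r₄ω₄e^{iθ₄}.
Eliminating the other unknown: ω₄ = r₂ω₂ sin(θ₂−θ₃) / [r₄ sin(θ₄−θ₃)].
Numerator sine = +0.61566; denominator sine = +0.79864.
Result = 0.0182·3.979·(+0.61566) / (0.0338·(+0.79864)) = +1.6518 rad/s; magnitude 1.6518 rad/s.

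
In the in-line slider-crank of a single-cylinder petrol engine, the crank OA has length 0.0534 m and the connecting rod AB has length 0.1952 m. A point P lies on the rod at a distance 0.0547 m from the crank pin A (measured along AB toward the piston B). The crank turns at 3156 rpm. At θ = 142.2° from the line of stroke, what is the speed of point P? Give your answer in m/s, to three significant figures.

ω = 330.5 rad/s.  Crank-pin speed |V_A| = rω = 17.648 m/s, perpendicular to OA.
Rod angle: sinφ = −(r/L) sinθ ⇒ φ = -9.652°; ω_rod = −rω cosθ/√(L²−r²sin²θ) = +72.466 rad/s.
V_P = V_A + ω_rod × AP, with AP = 0.0547 m along the rod.
Components: V_Px = −rω sinθ − a·ω_rod·sinφ = -10.152 m/s;  V_Py = rω cosθ + a·ω_rod·cosφ = -10.037 m/s.
|V_P| = √(V_Px² + V_Py²) = 14.276 m/s.

14.3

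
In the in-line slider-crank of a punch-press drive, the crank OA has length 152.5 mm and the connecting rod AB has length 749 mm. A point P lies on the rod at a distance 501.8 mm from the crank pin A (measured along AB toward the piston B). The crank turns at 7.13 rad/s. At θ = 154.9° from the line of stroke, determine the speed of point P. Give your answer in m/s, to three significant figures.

ω = 7.13 rad/s.  Crank-pin speed |V_A| = rω = 1.0873 m/s, perpendicular to OA.
Rod angle: sinφ = −(r/L) sinθ ⇒ φ = -4.955°; ω_rod = −rω cosθ/√(L²−r²sin²θ) = +1.3195 rad/s.
V_P = V_A + ω_rod × AP, with AP = 0.5018 m along the rod.
Components: V_Px = −rω sinθ − a·ω_rod·sinφ = -0.40405 m/s;  V_Py = rω cosθ + a·ω_rod·cosφ = -0.32497 m/s.
|V_P| = √(V_Px² + V_Py²) = 0.51852 m/s.

0.519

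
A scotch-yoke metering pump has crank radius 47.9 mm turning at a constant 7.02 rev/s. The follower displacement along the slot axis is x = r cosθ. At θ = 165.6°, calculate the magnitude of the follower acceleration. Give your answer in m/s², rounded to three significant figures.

ω = 44.11 rad/s (from 7.02 rev/s).
x = r cosθ ⇒ ẍ = −rω² cosθ (ω constant).
|a| = rω²|cosθ| = 0.0479·(44.11)²·|cos 165.6°| = 90.262 m/s².

90.3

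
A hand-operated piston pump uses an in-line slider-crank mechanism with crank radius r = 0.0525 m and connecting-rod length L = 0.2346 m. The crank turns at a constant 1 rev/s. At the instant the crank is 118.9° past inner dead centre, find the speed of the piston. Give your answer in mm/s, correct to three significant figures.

257

ω = 2π·1 = 6.283 rad/s
For an in-line slider-crank, x = r cosθ + √(L² − r² sin²θ), so v = −rω sinθ·[1 + r cosθ/√(L² − r² sin²θ)].
With r = 0.0525 m, L = 0.2346 m, θ = 118.9°: √(L² − r² sin²θ) = 0.23005 m.
v = −0.0525·6.283·0.87546·[1 + 0.0525·-0.48328/0.23005] = -0.25694 m/s.
|v| = 0.25694 m/s = 256.94 mm/s.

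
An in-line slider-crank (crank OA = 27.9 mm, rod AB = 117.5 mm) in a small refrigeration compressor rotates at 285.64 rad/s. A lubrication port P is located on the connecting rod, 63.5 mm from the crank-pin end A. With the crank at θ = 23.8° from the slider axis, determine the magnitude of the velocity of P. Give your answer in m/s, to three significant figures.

4.91

ω = 285.6 rad/s.  Crank-pin speed |V_A| = rω = 7.9694 m/s, perpendicular to OA.
Rod angle: sinφ = −(r/L) sinθ ⇒ φ = -5.499°; ω_rod = −rω cosθ/√(L²−r²sin²θ) = -62.343 rad/s.
V_P = V_A + ω_rod × AP, with AP = 0.0635 m along the rod.
Components: V_Px = −rω sinθ − a·ω_rod·sinφ = -3.5953 m/s;  V_Py = rω cosθ + a·ω_rod·cosφ = +3.3511 m/s.
|V_P| = √(V_Px² + V_Py²) = 4.9149 m/s.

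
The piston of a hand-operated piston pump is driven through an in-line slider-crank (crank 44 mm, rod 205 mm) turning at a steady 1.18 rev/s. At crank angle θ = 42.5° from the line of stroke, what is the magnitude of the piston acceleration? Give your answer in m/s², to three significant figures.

ω = 2π·1.18 = 7.414 rad/s
x(θ) = r cosθ + √(L² − r² sin²θ); with ω constant, a = ω²·d²x/dθ².
d²x/dθ² = −r cosθ − r²(cos2θ)/√u − r⁴ sin²2θ/(4u^{3/2}),  u = L² − r² sin²θ = 0.0411414 m².
Substituting r = 0.044 m, L = 0.205 m, θ = 42.5°: d²x/dθ² = -0.033384 m.
a = ω²·d²x/dθ² = (7.414)²·(-0.033384) = -1.8351 m/s²;  |a| = 1.8351 m/s².

1.84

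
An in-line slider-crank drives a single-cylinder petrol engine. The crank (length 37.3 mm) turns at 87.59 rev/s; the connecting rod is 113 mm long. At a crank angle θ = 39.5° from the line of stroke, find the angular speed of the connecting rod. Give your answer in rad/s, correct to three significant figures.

143

ω = 550.3 rad/s (converted from 87.59 rev/s).
The rod makes angle φ with the slider axis where L sinφ = r sinθ; differentiating, L cosφ·φ̇ = r ω cosθ.
L cosφ = √(L² − r² sin²θ) = 0.11048 m.
|ω_rod| = r ω |cosθ| / √(L² − r² sin²θ) = 0.0373·550.3·0.77162/0.11048 = 143.37 rad/s.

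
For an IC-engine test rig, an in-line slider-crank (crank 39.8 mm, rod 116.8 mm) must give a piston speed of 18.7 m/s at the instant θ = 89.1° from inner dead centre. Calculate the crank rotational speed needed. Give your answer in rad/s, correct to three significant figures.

For an in-line slider-crank, |v_piston| = rω|sinθ|·[1 + r cosθ/√(L² − r² sin²θ)].
With r = 0.0398 m, L = 0.1168 m, θ = 89.1°: the bracketed kinematic factor |dx/dθ| = 0.040022 m.
ω = v/|dx/dθ| = 18.7/0.040022 = 467.25 rad/s.

467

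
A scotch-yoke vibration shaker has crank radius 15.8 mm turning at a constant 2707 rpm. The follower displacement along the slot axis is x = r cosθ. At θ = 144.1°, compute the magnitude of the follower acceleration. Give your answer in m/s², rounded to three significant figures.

ω = 283.5 rad/s (from 2707 rpm).
x = r cosθ ⇒ ẍ = −rω² cosθ (ω constant).
|a| = rω²|cosθ| = 0.0158·(283.5)²·|cos 144.1°| = 1028.5 m/s².

1030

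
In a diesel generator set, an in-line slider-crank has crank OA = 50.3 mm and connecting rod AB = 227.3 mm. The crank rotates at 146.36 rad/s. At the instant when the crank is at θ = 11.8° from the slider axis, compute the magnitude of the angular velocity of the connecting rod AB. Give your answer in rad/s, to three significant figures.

31.7

ω = 146.4 rad/s
The rod makes angle φ with the slider axis where L sinφ = r sinθ; differentiating, L cosφ·φ̇ = r ω cosθ.
L cosφ = √(L² − r² sin²θ) = 0.22707 m.
|ω_rod| = r ω |cosθ| / √(L² − r² sin²θ) = 0.0503·146.4·0.97887/0.22707 = 31.737 rad/s.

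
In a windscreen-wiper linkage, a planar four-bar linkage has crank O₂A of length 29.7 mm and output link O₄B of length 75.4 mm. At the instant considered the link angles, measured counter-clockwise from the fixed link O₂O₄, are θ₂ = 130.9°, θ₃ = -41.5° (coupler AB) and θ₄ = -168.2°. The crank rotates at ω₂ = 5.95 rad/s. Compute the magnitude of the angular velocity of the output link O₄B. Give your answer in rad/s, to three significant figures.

0.387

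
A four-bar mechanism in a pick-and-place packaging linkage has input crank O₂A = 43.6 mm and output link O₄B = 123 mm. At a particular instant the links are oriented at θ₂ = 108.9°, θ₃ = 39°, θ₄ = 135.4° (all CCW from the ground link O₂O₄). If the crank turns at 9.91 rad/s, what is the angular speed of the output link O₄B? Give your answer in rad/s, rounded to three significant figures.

3.32

ω₂ = 9.91 rad/s
Differentiating the loop-closure r₂e^{iθ₂}+r₃e^{iθ₃}=r₁+r₄e^{iθ₄} gives r₂ω₂e^{iθ₂}+r₃ω₃e^{iθ₃}=r₄ω₄e^{iθ₄}.
Eliminating the other unknown: ω₄ = r₂ω₂ sin(θ₂−θ₃) / [r₄ sin(θ₄−θ₃)].
Numerator sine = +0.93909; denominator sine = +0.99377.
Result = 0.0436·9.91·(+0.93909) / (0.123·(+0.99377)) = +3.3196 rad/s; magnitude 3.3196 rad/s.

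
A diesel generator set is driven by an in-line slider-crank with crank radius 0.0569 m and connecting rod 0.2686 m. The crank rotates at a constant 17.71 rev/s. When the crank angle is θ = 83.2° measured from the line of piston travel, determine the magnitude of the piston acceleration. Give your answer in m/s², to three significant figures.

64.9

ω = 2π·17.7 = 111.3 rad/s
x(θ) = r cosθ + √(L² − r² sin²θ); with ω constant, a = ω²·d²x/dθ².
d²x/dθ² = −r cosθ − r²(cos2θ)/√u − r⁴ sin²2θ/(4u^{3/2}),  u = L² − r² sin²θ = 0.0689537 m².
Substituting r = 0.0569 m, L = 0.2686 m, θ = 83.2°: d²x/dθ² = +0.0052386 m.
a = ω²·d²x/dθ² = (111.3)²·(+0.0052386) = +64.865 m/s²;  |a| = 64.865 m/s².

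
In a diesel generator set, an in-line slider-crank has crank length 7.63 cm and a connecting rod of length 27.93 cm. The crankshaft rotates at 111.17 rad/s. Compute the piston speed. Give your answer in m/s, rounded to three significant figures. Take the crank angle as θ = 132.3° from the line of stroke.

5.10

ω = 111.2 rad/s
For an in-line slider-crank, x = r cosθ + √(L² − r² sin²θ), so v = −rω sinθ·[1 + r cosθ/√(L² − r² sin²θ)].
With r = 0.0763 m, L = 0.2793 m, θ = 132.3°: √(L² − r² sin²θ) = 0.27354 m.
v = −0.0763·111.2·0.73963·[1 + 0.0763·-0.67301/0.27354] = -5.096 m/s.
|v| = 5.096 m/s.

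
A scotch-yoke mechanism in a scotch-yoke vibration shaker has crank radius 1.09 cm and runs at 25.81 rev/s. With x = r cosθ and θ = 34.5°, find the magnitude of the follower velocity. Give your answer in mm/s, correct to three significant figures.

ω = 162.2 rad/s (from 25.81 rev/s).
x = r cosθ ⇒ ẋ = −rω sinθ.
|v| = rω|sinθ| = 0.0109·162.2·|sin 34.5°| = 1.0012 m/s = 1001.2 mm/s.

1000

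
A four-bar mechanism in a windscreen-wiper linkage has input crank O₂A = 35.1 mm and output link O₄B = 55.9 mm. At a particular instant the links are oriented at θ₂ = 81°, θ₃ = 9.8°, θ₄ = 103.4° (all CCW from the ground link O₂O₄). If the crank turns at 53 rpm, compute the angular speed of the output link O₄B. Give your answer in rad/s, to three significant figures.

ω₂ = 5.55 rad/s (from 53 rpm).
Differentiating the loop-closure r₂e^{iθ₂}+r₃e^{iθ₃}=r₁+r₄e^{iθ₄} gives r₂ω₂e^{iθ₂}+r₃ω₃e^{iθ₃}=r₄ω₄e^{iθ₄}.
Eliminating the other unknown: ω₄ = r₂ω₂ sin(θ₂−θ₃) / [r₄ sin(θ₄−θ₃)].
Numerator sine = +0.94665; denominator sine = +0.99803.
Result = 0.0351·5.55·(+0.94665) / (0.0559·(+0.99803)) = +3.3056 rad/s; magnitude 3.3056 rad/s.

3.31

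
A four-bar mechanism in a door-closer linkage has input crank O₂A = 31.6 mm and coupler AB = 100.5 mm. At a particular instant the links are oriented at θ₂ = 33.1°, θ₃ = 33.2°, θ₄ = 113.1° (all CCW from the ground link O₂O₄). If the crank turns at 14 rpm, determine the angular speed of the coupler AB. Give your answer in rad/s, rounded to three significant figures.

0.461

ω₂ = 1.466 rad/s (from 14 rpm).
Differentiating the loop-closure r₂e^{iθ₂}+r₃e^{iθ₃}=r₁+r₄e^{iθ₄} gives r₂ω₂e^{iθ₂}+r₃ω₃e^{iθ₃}=r₄ω₄e^{iθ₄}.
Eliminating the other unknown: ω₃ = r₂ω₂ sin(θ₄−θ₂) / [r₃ sin(θ₃−θ₄)].
Numerator sine = +0.98481; denominator sine = -0.98450.
Result = 0.0316·1.466·(+0.98481) / (0.1005·(-0.98450)) = -0.46112 rad/s; magnitude 0.46112 rad/s.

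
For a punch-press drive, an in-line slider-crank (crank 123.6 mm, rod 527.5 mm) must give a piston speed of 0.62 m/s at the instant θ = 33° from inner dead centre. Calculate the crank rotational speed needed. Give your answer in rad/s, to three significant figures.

7.69

For an in-line slider-crank, |v_piston| = rω|sinθ|·[1 + r cosθ/√(L² − r² sin²θ)].
With r = 0.1236 m, L = 0.5275 m, θ = 33°: the bracketed kinematic factor |dx/dθ| = 0.080655 m.
ω = v/|dx/dθ| = 0.62/0.080655 = 7.6871 rad/s.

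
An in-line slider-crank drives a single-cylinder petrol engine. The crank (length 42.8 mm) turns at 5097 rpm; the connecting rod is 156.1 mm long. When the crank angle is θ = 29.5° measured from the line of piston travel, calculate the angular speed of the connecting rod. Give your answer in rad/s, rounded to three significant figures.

129

ω = 533.8 rad/s (converted from 5097 rpm).
The rod makes angle φ with the slider axis where L sinφ = r sinθ; differentiating, L cosφ·φ̇ = r ω cosθ.
L cosφ = √(L² − r² sin²θ) = 0.15467 m.
|ω_rod| = r ω |cosθ| / √(L² − r² sin²θ) = 0.0428·533.8·0.87036/0.15467 = 128.55 rad/s.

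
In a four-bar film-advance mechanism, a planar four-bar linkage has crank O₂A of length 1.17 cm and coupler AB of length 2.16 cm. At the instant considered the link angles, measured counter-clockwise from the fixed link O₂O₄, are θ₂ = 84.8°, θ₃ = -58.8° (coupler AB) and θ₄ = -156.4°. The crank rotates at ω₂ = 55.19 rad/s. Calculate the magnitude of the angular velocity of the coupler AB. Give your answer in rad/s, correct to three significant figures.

26.4

ω₂ = 55.19 rad/s
Differentiating the loop-closure r₂e^{iθ₂}+r₃e^{iθ₃}=r₁+r₄e^{iθ₄} gives r₂ω₂e^{iθ₂}+r₃ω₃e^{iθ₃}=r₄ω₄e^{iθ₄}.
Eliminating the other unknown: ω₃ = r₂ω₂ sin(θ₄−θ₂) / [r₃ sin(θ₃−θ₄)].
Numerator sine = +0.87631; denominator sine = +0.99122.
Result = 0.0117·55.19·(+0.87631) / (0.0216·(+0.99122)) = +26.429 rad/s; magnitude 26.429 rad/s.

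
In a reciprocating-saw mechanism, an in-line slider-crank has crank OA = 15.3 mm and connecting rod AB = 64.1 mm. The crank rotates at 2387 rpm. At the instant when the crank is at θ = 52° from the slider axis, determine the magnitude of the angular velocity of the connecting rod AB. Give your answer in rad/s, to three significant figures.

ω = 250 rad/s (converted from 2387 rpm).
The rod makes angle φ with the slider axis where L sinφ = r sinθ; differentiating, L cosφ·φ̇ = r ω cosθ.
L cosφ = √(L² − r² sin²θ) = 0.062956 m.
|ω_rod| = r ω |cosθ| / √(L² − r² sin²θ) = 0.0153·250·0.61566/0.062956 = 37.401 rad/s.

37.4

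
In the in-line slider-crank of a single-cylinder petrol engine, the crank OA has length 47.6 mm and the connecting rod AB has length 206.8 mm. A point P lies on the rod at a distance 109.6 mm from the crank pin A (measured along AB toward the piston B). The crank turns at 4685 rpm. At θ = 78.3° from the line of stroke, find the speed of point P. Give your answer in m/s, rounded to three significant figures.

23.6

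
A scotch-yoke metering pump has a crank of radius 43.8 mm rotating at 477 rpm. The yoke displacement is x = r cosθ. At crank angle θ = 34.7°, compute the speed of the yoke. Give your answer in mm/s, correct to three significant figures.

1250

ω = 49.95 rad/s (from 477 rpm).
x = r cosθ ⇒ ẋ = −rω sinθ.
|v| = rω|sinθ| = 0.0438·49.95·|sin 34.7°| = 1.2455 m/s = 1245.5 mm/s.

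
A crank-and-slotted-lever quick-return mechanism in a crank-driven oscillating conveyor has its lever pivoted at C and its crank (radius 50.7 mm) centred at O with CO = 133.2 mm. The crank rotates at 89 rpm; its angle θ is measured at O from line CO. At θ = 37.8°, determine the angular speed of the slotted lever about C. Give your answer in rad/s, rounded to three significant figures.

ω = 9.32 rad/s (from 89 rpm).
Crank pin A relative to C: A = (d + r cosθ, r sinθ); lever angle φ = atan2(r sinθ, d + r cosθ).
Differentiating tanφ: φ̇ = rω(d cosθ + r)/(d² + r² + 2dr cosθ).
d² + r² + 2dr cosθ = |CA|² = 0.0309849 m²;  d cosθ + r = +0.15595 m.
|ω_lever| = |0.0507·9.32·+0.15595| / 0.0309849 = 2.3782 rad/s.

2.38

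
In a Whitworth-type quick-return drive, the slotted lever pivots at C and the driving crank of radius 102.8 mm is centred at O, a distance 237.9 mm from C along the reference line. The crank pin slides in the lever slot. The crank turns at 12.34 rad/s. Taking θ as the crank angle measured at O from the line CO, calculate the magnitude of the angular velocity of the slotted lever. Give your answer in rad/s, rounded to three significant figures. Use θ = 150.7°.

5.42

ω = 12.34 rad/s
Crank pin A relative to C: A = (d + r cosθ, r sinθ); lever angle φ = atan2(r sinθ, d + r cosθ).
Differentiating tanφ: φ̇ = rω(d cosθ + r)/(d² + r² + 2dr cosθ).
d² + r² + 2dr cosθ = |CA|² = 0.0245094 m²;  d cosθ + r = -0.10467 m.
|ω_lever| = |0.1028·12.34·-0.10467| / 0.0245094 = 5.4172 rad/s.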